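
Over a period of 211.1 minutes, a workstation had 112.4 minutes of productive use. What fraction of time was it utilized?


Utilization = busy / total × 100
= 112.4 / 211.1 × 100
= 53.2%


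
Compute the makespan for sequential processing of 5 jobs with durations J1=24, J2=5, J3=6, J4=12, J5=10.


Sequential makespan: sum all processing times
= 24 + 5 + 6 + 12 + 10
= 57 time units


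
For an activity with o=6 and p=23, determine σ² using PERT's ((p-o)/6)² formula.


σ² = ((p - o) / 6)² = (p - o)² / 36
= (23 - 6)² / 36
= 17² / 36
= 289 / 36
= 8.0278


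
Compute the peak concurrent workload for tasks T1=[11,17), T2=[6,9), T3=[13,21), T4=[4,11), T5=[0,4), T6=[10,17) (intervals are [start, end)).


Check each time point for overlaps:
  t=13: 3 tasks active (T1, T3, T6)
Max concurrent = 3


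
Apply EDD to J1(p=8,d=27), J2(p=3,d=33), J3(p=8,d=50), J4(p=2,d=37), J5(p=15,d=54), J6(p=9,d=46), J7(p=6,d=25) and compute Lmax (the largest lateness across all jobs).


EDD order: J7 → J1 → J2 → J4 → J6 → J3 → J5
Completion and lateness:
  J7: C=6, d=25, L=6-25=-19
  J1: C=14, d=27, L=14-27=-13
  J2: C=17, d=33, L=17-33=-16
  J4: C=19, d=37, L=19-37=-18
  J6: C=28, d=46, L=28-46=-18
  J3: C=36, d=50, L=36-50=-14
  J5: C=51, d=54, L=51-54=-3
Lmax = max(-19, -13, -16, -18, -18, -14, -3)
= -3


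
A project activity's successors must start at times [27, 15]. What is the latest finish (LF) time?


LF = min of all successor start times
Successors start at: [27, 15]
LF = min(27, 15)
= 15


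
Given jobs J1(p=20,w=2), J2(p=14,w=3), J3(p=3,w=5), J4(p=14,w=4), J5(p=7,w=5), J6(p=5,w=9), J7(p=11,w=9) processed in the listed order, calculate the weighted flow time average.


Completion times:
  J1: C=20, w×C=2×20=40
  J2: C=34, w×C=3×34=102
  J3: C=37, w×C=5×37=185
  J4: C=51, w×C=4×51=204
  J5: C=58, w×C=5×58=290
  J6: C=63, w×C=9×63=567
  J7: C=74, w×C=9×74=666
Sum w×C = 2054
Sum w = 37
Weighted avg = 2054/37
= 55.51


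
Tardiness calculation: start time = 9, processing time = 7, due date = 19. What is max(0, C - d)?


Completion = start + processing = 9 + 7 = 16
Tardiness = max(0, C - d) = max(0, 16 - 19)
= max(0, -3)
= 0


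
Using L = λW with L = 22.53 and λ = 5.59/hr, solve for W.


Little's law: L = λW → W = L / λ
= 22.53 / 5.59
= 4.03 hours


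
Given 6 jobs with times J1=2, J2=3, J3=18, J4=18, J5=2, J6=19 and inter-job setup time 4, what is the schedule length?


Makespan = Σ processing + (n-1) × setup
= (2 + 3 + 18 + 18 + 2 + 19) + (6-1)×4
= 62 + 20
= 82 time units


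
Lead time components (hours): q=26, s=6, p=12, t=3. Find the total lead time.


Lead time = queue + setup + processing + transit
= 26 + 6 + 12 + 3
= 47 hours


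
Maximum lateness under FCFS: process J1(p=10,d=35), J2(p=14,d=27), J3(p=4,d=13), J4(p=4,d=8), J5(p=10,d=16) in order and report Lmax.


Lateness per job (L = C - d):
  J1: C=10, d=35, L=-25
  J2: C=24, d=27, L=-3
  J3: C=28, d=13, L=15
  J4: C=32, d=8, L=24
  J5: C=42, d=16, L=26
Lmax = max(-25, -3, 15, 24, 26)
= 26


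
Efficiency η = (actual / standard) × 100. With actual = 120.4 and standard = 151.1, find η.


Efficiency = (actual / standard) × 100
= (120.4 / 151.1) × 100
= 79.7%


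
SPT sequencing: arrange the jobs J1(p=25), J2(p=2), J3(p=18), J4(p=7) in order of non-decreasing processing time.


SPT: sort by shortest processing time
  J2: p=2
  J4: p=7
  J3: p=18
  J1: p=25
Order: J2 → J4 → J3 → J1


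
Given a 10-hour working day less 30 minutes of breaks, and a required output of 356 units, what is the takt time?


Available = 10×60 - 30 = 570 min
Takt time = 570 / 356
= 1.60 min/unit


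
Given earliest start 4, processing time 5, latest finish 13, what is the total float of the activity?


EF = ES + duration = 4 + 5 = 9
LS = LF - duration = 13 - 5 = 8
Total Float = LF - EF = 13 - 9
(or LS - ES = 8 - 4)
= 4


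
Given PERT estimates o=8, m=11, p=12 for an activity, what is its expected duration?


te = (o + 4m + p) / 6
= (8 + 4×11 + 12) / 6
= (8 + 44 + 12) / 6
= 64 / 6
= 10.67


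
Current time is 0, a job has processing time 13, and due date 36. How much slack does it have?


Slack = due - current_time - processing
= 36 - 0 - 13
= 23


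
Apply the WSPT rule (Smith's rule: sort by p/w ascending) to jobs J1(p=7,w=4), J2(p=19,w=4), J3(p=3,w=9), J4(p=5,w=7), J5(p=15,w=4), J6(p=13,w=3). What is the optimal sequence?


WSPT (Smith's rule): sort by p/w ascending
  J3: p/w = 3/9 = 0.333
  J4: p/w = 5/7 = 0.714
  J1: p/w = 7/4 = 1.750
  J5: p/w = 15/4 = 3.750
  J6: p/w = 13/3 = 4.333
  J2: p/w = 19/4 = 4.750
Order: J3 → J4 → J1 → J5 → J6 → J2


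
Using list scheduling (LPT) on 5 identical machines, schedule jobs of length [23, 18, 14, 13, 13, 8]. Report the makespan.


Jobs (LPT sorted): [23, 18, 14, 13, 13, 8]
Machines: 5
  J=23 → Machine 1 (load: 0+23=23)
  J=18 → Machine 2 (load: 0+18=18)
  J=14 → Machine 3 (load: 0+14=14)
  J=13 → Machine 4 (load: 0+13=13)
  J=13 → Machine 5 (load: 0+13=13)
  J=8 → Machine 4 (load: 13+8=21)
Machine loads: [23, 18, 14, 21, 13]
Makespan = max = 23 time units


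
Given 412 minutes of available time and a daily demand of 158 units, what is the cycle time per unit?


Cycle time = available time / demand
= 412 / 158
= 2.61 min/unit


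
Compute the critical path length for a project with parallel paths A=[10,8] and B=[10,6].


Path A: 10 + 8 = 18
Path B: 10 + 6 = 16
Critical path = longest = max(18, 16)
= 18 (Path A)


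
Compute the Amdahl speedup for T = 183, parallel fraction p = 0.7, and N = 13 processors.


Amdahl's law: T_p = T × ((1-p) + p/N)
= 183 × ((1-0.7) + 0.7/13)
= 183 × (0.30 + 0.0538)
= 183 × 0.3538
= 64.75
Speedup = 183/64.75
= 2.83×


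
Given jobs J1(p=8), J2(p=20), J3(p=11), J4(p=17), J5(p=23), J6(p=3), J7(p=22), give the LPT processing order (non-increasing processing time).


LPT: sort by longest processing time first
  J5: p=23
  J7: p=22
  J2: p=20
  J4: p=17
  J3: p=11
  J1: p=8
  J6: p=3
Order: J5 → J7 → J2 → J4 → J3 → J1 → J6


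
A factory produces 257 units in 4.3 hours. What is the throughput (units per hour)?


Throughput = units / time
= 257 / 4.3
= 59.8 units/hour


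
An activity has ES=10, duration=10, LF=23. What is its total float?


EF = ES + duration = 10 + 10 = 20
LS = LF - duration = 23 - 10 = 13
Total Float = LF - EF = 23 - 20
(or LS - ES = 13 - 10)
= 3


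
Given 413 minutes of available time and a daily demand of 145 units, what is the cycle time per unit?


Cycle time = available time / demand
= 413 / 145
= 2.85 min/unit


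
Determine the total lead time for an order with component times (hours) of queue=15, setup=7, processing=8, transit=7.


Lead time = queue + setup + processing + transit
= 15 + 7 + 8 + 7
= 37 hours


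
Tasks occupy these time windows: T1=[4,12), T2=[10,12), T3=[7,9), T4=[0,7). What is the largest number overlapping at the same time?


Check each time point for overlaps:
  t=4: 2 tasks active (T1, T4)
Max concurrent = 2


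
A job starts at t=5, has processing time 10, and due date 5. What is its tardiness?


Completion = start + processing = 5 + 10 = 15
Tardiness = max(0, C - d) = max(0, 15 - 5)
= max(0, 10)
= 10


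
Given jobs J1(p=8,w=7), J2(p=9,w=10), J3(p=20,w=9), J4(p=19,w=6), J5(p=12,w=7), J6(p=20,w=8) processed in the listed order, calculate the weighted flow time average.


Completion times:
  J1: C=8, w×C=7×8=56
  J2: C=17, w×C=10×17=170
  J3: C=37, w×C=9×37=333
  J4: C=56, w×C=6×56=336
  J5: C=68, w×C=7×68=476
  J6: C=88, w×C=8×88=704
Sum w×C = 2075
Sum w = 47
Weighted avg = 2075/47
= 44.15


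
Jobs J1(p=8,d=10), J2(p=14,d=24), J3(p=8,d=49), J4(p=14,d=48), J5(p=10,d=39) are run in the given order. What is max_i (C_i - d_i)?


Lateness per job (L = C - d):
  J1: C=8, d=10, L=-2
  J2: C=22, d=24, L=-2
  J3: C=30, d=49, L=-19
  J4: C=44, d=48, L=-4
  J5: C=54, d=39, L=15
Lmax = max(-2, -2, -19, -4, 15)
= 15


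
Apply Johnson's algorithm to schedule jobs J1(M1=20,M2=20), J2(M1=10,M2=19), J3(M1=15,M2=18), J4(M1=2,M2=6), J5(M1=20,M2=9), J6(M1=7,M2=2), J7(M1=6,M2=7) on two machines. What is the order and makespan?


Johnson's rule:
Group 1 (M1≤M2, sort by M1): ['J4', 'J7', 'J2', 'J3', 'J1']
Group 2 (M1>M2, sort desc M2): ['J5', 'J6']
Sequence: J4 → J7 → J2 → J3 → J1 → J5 → J6
Makespan calculation:
  J4: M1 done=2, M2 done=8
  J7: M1 done=8, M2 done=15
  J2: M1 done=18, M2 done=37
  J3: M1 done=33, M2 done=55
  J1: M1 done=53, M2 done=75
  J5: M1 done=73, M2 done=84
  J6: M1 done=80, M2 done=86
= Sequence: J4 → J7 → J2 → J3 → J1 → J5 → J6, Makespan: 86


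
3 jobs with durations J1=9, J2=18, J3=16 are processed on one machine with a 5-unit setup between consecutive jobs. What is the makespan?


Makespan = Σ processing + (n-1) × setup
= (9 + 18 + 16) + (3-1)×5
= 43 + 10
= 53 time units


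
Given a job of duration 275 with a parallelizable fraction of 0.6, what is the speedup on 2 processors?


Amdahl's law: T_p = T × ((1-p) + p/N)
= 275 × ((1-0.6) + 0.6/2)
= 275 × (0.40 + 0.3000)
= 275 × 0.7000
= 192.50
Speedup = 275/192.50
= 1.43×


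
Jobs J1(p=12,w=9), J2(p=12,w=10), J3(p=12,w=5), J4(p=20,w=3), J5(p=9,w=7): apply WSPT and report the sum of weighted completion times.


WSPT order (by p/w): J2 → J5 → J1 → J3 → J4
  J2: C=12, w·C=10×12=120
  J5: C=21, w·C=7×21=147
  J1: C=33, w·C=9×33=297
  J3: C=45, w·C=5×45=225
  J4: C=65, w·C=3×65=195
Σ w·C = 984
= 984


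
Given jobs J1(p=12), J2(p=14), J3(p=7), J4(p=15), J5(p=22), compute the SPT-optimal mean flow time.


SPT order: J3 → J1 → J2 → J4 → J5
Completion times:
  J3: C=7
  J1: C=19
  J2: C=33
  J4: C=48
  J5: C=70
Sum = 177, n = 5
Mean flow = 177/5
= 35.40


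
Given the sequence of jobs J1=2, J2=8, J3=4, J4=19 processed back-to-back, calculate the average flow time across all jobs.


Completion times:
  J1: completes at 2
  J2: completes at 10
  J3: completes at 14
  J4: completes at 33
Sum = 59
Average = 59/4
= 14.75


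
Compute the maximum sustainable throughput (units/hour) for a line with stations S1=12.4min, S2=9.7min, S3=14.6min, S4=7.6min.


Bottleneck = longest station time
Station times: [12.4, 9.7, 14.6, 7.6]
Max = 14.6 min
Rate = 60 / 14.6
= 4.11 units/hour (bottleneck: 14.6min)


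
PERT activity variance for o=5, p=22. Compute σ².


σ² = ((p - o) / 6)² = (p - o)² / 36
= (22 - 5)² / 36
= 17² / 36
= 289 / 36
= 8.0278


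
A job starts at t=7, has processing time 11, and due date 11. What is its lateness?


Completion = 7 + 11 = 18
Lateness = C - d = 18 - 11
= 7


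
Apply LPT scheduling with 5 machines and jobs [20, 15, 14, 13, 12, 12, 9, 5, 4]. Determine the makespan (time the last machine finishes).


Jobs (LPT sorted): [20, 15, 14, 13, 12, 12, 9, 5, 4]
Machines: 5
  J=20 → Machine 1 (load: 0+20=20)
  J=15 → Machine 2 (load: 0+15=15)
  J=14 → Machine 3 (load: 0+14=14)
  J=13 → Machine 4 (load: 0+13=13)
  J=12 → Machine 5 (load: 0+12=12)
  J=12 → Machine 5 (load: 12+12=24)
  J=9 → Machine 4 (load: 13+9=22)
  J=5 → Machine 3 (load: 14+5=19)
  J=4 → Machine 2 (load: 15+4=19)
Machine loads: [20, 19, 19, 22, 24]
Makespan = max = 24 time units


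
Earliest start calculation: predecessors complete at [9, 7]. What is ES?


ES = max of all predecessor completion times
Predecessors: [9, 7]
ES = max(9, 7)
= 9


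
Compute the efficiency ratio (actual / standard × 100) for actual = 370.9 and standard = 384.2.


Efficiency = (actual / standard) × 100
= (370.9 / 384.2) × 100
= 96.5%


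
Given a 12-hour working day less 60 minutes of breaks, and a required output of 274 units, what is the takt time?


Available = 12×60 - 60 = 660 min
Takt time = 660 / 274
= 2.41 min/unit


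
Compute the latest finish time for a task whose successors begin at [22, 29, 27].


LF = min of all successor start times
Successors start at: [22, 29, 27]
LF = min(22, 29, 27)
= 22


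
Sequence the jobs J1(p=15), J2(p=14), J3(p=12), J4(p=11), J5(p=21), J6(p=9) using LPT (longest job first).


LPT: sort by longest processing time first
  J5: p=21
  J1: p=15
  J2: p=14
  J3: p=12
  J4: p=11
  J6: p=9
Order: J5 → J1 → J2 → J3 → J4 → J6


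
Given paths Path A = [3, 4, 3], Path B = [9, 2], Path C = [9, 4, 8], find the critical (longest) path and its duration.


Path A: 3 + 4 + 3 = 10
Path B: 9 + 2 = 11
Path C: 9 + 4 + 8 = 21
Critical path = longest = max(10, 11, 21)
= 21 (Path C)


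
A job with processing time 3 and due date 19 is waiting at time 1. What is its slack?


Slack = due - current_time - processing
= 19 - 1 - 3
= 15


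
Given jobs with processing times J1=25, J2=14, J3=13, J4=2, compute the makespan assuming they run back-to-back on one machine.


Sequential makespan: sum all processing times
= 25 + 14 + 13 + 2
= 54 time units


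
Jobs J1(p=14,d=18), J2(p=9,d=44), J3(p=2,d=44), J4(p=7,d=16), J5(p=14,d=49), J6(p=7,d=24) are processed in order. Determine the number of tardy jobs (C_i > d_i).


Completion vs due date:
  J1: C=14, d=18 → on time
  J2: C=23, d=44 → on time
  J3: C=25, d=44 → on time
  J4: C=32, d=16 → TARDY
  J5: C=46, d=49 → on time
  J6: C=53, d=24 → TARDY
Tardy jobs: J4, J6
Count = 2


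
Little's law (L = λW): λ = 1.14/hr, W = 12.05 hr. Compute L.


Little's law: L = λ × W
= 1.14 × 12.05
= 13.74


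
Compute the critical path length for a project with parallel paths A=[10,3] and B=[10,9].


Path A: 10 + 3 = 13
Path B: 10 + 9 = 19
Critical path = longest = max(13, 19)
= 19 (Path B)


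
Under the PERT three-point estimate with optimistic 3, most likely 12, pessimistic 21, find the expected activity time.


te = (o + 4m + p) / 6
= (3 + 4×12 + 21) / 6
= (3 + 48 + 21) / 6
= 72 / 6
= 12.00


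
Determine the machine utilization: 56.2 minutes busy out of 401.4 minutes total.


Utilization = busy / total × 100
= 56.2 / 401.4 × 100
= 14.0%


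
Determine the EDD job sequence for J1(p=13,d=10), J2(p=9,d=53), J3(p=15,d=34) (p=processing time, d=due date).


EDD: sort by earliest due date
  J1: d=10, p=13
  J3: d=34, p=15
  J2: d=53, p=9
Order: J1 → J3 → J2


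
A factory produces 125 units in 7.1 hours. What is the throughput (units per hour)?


Throughput = units / time
= 125 / 7.1
= 17.6 units/hour


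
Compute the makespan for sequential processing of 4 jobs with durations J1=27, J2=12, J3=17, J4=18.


Sequential makespan: sum all processing times
= 27 + 12 + 17 + 18
= 74 time units


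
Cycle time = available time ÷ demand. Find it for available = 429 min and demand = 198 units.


Cycle time = available time / demand
= 429 / 198
= 2.17 min/unit


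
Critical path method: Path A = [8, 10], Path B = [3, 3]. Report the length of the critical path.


Path A: 8 + 10 = 18
Path B: 3 + 3 = 6
Critical path = longest = max(18, 6)
= 18 (Path A)


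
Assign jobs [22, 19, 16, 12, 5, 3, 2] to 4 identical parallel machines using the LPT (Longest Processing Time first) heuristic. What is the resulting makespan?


Jobs (LPT sorted): [22, 19, 16, 12, 5, 3, 2]
Machines: 4
  J=22 → Machine 1 (load: 0+22=22)
  J=19 → Machine 2 (load: 0+19=19)
  J=16 → Machine 3 (load: 0+16=16)
  J=12 → Machine 4 (load: 0+12=12)
  J=5 → Machine 4 (load: 12+5=17)
  J=3 → Machine 3 (load: 16+3=19)
  J=2 → Machine 4 (load: 17+2=19)
Machine loads: [22, 19, 19, 19]
Makespan = max = 22 time units


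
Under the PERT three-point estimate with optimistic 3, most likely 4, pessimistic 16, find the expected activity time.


te = (o + 4m + p) / 6
= (3 + 4×4 + 16) / 6
= (3 + 16 + 16) / 6
= 35 / 6
= 5.83


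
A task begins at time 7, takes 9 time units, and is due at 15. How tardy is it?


Completion = start + processing = 7 + 9 = 16
Tardiness = max(0, C - d) = max(0, 16 - 15)
= max(0, 1)
= 1


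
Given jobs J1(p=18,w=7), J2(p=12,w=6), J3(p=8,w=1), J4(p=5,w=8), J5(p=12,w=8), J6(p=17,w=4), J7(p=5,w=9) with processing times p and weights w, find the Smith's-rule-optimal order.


WSPT (Smith's rule): sort by p/w ascending
  J7: p/w = 5/9 = 0.556
  J4: p/w = 5/8 = 0.625
  J5: p/w = 12/8 = 1.500
  J2: p/w = 12/6 = 2.000
  J1: p/w = 18/7 = 2.571
  J6: p/w = 17/4 = 4.250
  J3: p/w = 8/1 = 8.000
Order: J7 → J4 → J5 → J2 → J1 → J6 → J3


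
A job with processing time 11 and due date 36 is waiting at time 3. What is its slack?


Slack = due - current_time - processing
= 36 - 3 - 11
= 22


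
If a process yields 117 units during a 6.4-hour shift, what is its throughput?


Throughput = units / time
= 117 / 6.4
= 18.3 units/hour


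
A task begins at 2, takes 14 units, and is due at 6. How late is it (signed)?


Completion = 2 + 14 = 16
Lateness = C - d = 16 - 6
= 10


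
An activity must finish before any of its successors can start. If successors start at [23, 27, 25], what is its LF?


LF = min of all successor start times
Successors start at: [23, 27, 25]
LF = min(23, 27, 25)
= 23


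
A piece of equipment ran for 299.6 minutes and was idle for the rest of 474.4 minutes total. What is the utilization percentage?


Utilization = busy / total × 100
= 299.6 / 474.4 × 100
= 63.2%


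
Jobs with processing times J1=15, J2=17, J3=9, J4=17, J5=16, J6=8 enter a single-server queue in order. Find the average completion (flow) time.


Completion times:
  J1: completes at 15
  J2: completes at 32
  J3: completes at 41
  J4: completes at 58
  J5: completes at 74
  J6: completes at 82
Sum = 302
Average = 302/6
= 50.33


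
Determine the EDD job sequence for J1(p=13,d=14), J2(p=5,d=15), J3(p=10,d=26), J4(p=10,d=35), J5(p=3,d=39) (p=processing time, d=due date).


EDD: sort by earliest due date
  J1: d=14, p=13
  J2: d=15, p=5
  J3: d=26, p=10
  J4: d=35, p=10
  J5: d=39, p=3
Order: J1 → J2 → J3 → J4 → J5


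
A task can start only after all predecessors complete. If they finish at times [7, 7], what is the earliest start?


ES = max of all predecessor completion times
Predecessors: [7, 7]
ES = max(7, 7)
= 7


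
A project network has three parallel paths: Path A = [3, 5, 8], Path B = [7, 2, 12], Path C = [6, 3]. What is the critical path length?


Path A: 3 + 5 + 8 = 16
Path B: 7 + 2 + 12 = 21
Path C: 6 + 3 = 9
Critical path = longest = max(16, 21, 9)
= 21 (Path B)


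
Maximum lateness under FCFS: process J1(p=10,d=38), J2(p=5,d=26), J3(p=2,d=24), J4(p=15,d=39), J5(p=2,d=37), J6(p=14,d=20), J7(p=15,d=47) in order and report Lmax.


Lateness per job (L = C - d):
  J1: C=10, d=38, L=-28
  J2: C=15, d=26, L=-11
  J3: C=17, d=24, L=-7
  J4: C=32, d=39, L=-7
  J5: C=34, d=37, L=-3
  J6: C=48, d=20, L=28
  J7: C=63, d=47, L=16
Lmax = max(-28, -11, -7, -7, -3, 28, 16)
= 28


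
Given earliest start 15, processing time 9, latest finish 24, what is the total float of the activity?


EF = ES + duration = 15 + 9 = 24
LS = LF - duration = 24 - 9 = 15
Total Float = LF - EF = 24 - 24
(or LS - ES = 15 - 15)
= 0


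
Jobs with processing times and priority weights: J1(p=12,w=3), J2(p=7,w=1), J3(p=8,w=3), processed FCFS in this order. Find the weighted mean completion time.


Completion times:
  J1: C=12, w×C=3×12=36
  J2: C=19, w×C=1×19=19
  J3: C=27, w×C=3×27=81
Sum w×C = 136
Sum w = 7
Weighted avg = 136/7
= 19.43


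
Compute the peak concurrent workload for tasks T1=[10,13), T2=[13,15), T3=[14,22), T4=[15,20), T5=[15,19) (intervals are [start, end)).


Check each time point for overlaps:
  t=15: 3 tasks active (T3, T4, T5)
Max concurrent = 3


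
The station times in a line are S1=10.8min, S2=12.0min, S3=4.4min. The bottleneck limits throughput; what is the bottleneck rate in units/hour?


Bottleneck = longest station time
Station times: [10.8, 12.0, 4.4]
Max = 12.0 min
Rate = 60 / 12.0
= 5.00 units/hour (bottleneck: 12.0min)


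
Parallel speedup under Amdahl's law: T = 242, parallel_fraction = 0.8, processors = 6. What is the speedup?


Amdahl's law: T_p = T × ((1-p) + p/N)
= 242 × ((1-0.8) + 0.8/6)
= 242 × (0.20 + 0.1333)
= 242 × 0.3333
= 80.67
Speedup = 242/80.67
= 3.00×


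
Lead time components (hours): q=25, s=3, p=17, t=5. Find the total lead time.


Lead time = queue + setup + processing + transit
= 25 + 3 + 17 + 5
= 50 hours


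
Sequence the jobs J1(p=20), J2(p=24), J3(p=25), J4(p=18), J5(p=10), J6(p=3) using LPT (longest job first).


LPT: sort by longest processing time first
  J3: p=25
  J2: p=24
  J1: p=20
  J4: p=18
  J5: p=10
  J6: p=3
Order: J3 → J2 → J1 → J4 → J5 → J6


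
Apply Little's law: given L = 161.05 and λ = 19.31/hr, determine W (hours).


Little's law: L = λW → W = L / λ
= 161.05 / 19.31
= 8.34 hours


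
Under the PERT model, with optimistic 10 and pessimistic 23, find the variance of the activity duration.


σ² = ((p - o) / 6)² = (p - o)² / 36
= (23 - 10)² / 36
= 13² / 36
= 169 / 36
= 4.6944


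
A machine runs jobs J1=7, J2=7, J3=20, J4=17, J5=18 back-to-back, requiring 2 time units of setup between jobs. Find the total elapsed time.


Makespan = Σ processing + (n-1) × setup
= (7 + 7 + 20 + 17 + 18) + (5-1)×2
= 69 + 8
= 77 time units


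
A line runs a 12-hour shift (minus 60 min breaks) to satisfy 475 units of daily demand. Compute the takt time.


Available = 12×60 - 60 = 660 min
Takt time = 660 / 475
= 1.39 min/unit


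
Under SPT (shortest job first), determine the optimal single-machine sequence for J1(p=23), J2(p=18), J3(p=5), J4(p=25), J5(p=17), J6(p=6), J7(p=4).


SPT: sort by shortest processing time
  J7: p=4
  J3: p=5
  J6: p=6
  J5: p=17
  J2: p=18
  J1: p=23
  J4: p=25
Order: J7 → J3 → J6 → J5 → J2 → J1 → J4


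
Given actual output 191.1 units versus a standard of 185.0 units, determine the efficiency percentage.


Efficiency = (actual / standard) × 100
= (191.1 / 185.0) × 100
= 103.3%


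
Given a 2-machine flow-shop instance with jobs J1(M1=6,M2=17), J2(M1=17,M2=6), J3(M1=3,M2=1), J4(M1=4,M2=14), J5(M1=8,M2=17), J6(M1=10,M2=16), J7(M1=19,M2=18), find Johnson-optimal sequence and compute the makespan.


Johnson's rule:
Group 1 (M1≤M2, sort by M1): ['J4', 'J1', 'J5', 'J6']
Group 2 (M1>M2, sort desc M2): ['J7', 'J2', 'J3']
Sequence: J4 → J1 → J5 → J6 → J7 → J2 → J3
Makespan calculation:
  J4: M1 done=4, M2 done=18
  J1: M1 done=10, M2 done=35
  J5: M1 done=18, M2 done=52
  J6: M1 done=28, M2 done=68
  J7: M1 done=47, M2 done=86
  J2: M1 done=64, M2 done=92
  J3: M1 done=67, M2 done=93
= Sequence: J4 → J1 → J5 → J6 → J7 → J2 → J3, Makespan: 93


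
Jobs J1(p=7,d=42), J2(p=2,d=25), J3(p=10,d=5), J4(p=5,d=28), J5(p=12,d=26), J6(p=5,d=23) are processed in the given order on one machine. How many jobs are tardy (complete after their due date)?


Completion vs due date:
  J1: C=7, d=42 → on time
  J2: C=9, d=25 → on time
  J3: C=19, d=5 → TARDY
  J4: C=24, d=28 → on time
  J5: C=36, d=26 → TARDY
  J6: C=41, d=23 → TARDY
Tardy jobs: J3, J5, J6
Count = 3


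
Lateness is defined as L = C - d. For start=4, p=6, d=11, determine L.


Completion = 4 + 6 = 10
Lateness = C - d = 10 - 11
= -1


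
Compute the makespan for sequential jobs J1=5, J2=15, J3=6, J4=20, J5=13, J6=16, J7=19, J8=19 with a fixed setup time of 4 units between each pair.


Makespan = Σ processing + (n-1) × setup
= (5 + 15 + 6 + 20 + 13 + 16 + 19 + 19) + (8-1)×4
= 113 + 28
= 141 time units


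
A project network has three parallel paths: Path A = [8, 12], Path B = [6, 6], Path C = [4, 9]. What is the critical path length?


Path A: 8 + 12 = 20
Path B: 6 + 6 = 12
Path C: 4 + 9 = 13
Critical path = longest = max(20, 12, 13)
= 20 (Path A)


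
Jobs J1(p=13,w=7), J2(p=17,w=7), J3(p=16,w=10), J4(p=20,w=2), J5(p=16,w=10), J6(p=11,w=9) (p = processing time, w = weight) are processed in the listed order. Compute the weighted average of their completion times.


Completion times:
  J1: C=13, w×C=7×13=91
  J2: C=30, w×C=7×30=210
  J3: C=46, w×C=10×46=460
  J4: C=66, w×C=2×66=132
  J5: C=82, w×C=10×82=820
  J6: C=93, w×C=9×93=837
Sum w×C = 2550
Sum w = 45
Weighted avg = 2550/45
= 56.67


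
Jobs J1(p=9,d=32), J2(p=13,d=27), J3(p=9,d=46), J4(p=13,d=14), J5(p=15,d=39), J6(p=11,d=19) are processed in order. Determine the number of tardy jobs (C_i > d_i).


Completion vs due date:
  J1: C=9, d=32 → on time
  J2: C=22, d=27 → on time
  J3: C=31, d=46 → on time
  J4: C=44, d=14 → TARDY
  J5: C=59, d=39 → TARDY
  J6: C=70, d=19 → TARDY
Tardy jobs: J4, J5, J6
Count = 3


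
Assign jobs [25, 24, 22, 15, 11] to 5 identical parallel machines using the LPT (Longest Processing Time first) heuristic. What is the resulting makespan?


Jobs (LPT sorted): [25, 24, 22, 15, 11]
Machines: 5
  J=25 → Machine 1 (load: 0+25=25)
  J=24 → Machine 2 (load: 0+24=24)
  J=22 → Machine 3 (load: 0+22=22)
  J=15 → Machine 4 (load: 0+15=15)
  J=11 → Machine 5 (load: 0+11=11)
Machine loads: [25, 24, 22, 15, 11]
Makespan = max = 25 time units


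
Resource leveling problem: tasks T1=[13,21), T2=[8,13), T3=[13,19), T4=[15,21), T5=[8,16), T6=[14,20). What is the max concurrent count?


Check each time point for overlaps:
  t=15: 5 tasks active (T1, T3, T4, T5, T6)
Max concurrent = 5


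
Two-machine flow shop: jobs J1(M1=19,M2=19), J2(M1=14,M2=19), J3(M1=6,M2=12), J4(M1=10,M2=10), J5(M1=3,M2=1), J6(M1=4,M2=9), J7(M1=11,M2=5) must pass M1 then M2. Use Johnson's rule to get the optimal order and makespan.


Johnson's rule:
Group 1 (M1≤M2, sort by M1): ['J6', 'J3', 'J4', 'J2', 'J1']
Group 2 (M1>M2, sort desc M2): ['J7', 'J5']
Sequence: J6 → J3 → J4 → J2 → J1 → J7 → J5
Makespan calculation:
  J6: M1 done=4, M2 done=13
  J3: M1 done=10, M2 done=25
  J4: M1 done=20, M2 done=35
  J2: M1 done=34, M2 done=54
  J1: M1 done=53, M2 done=73
  J7: M1 done=64, M2 done=78
  J5: M1 done=67, M2 done=79
= Sequence: J6 → J3 → J4 → J2 → J1 → J7 → J5, Makespan: 79


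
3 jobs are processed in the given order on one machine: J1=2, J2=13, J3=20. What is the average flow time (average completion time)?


Completion times:
  J1: completes at 2
  J2: completes at 15
  J3: completes at 35
Sum = 52
Average = 52/3
= 17.33


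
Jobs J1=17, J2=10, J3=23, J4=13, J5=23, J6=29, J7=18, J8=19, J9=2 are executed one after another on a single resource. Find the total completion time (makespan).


Sequential makespan: sum all processing times
= 17 + 10 + 23 + 13 + 23 + 29 + 18 + 19 + 2
= 154 time units


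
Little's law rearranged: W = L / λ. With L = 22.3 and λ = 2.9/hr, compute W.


Little's law: L = λW → W = L / λ
= 22.3 / 2.9
= 7.69 hours


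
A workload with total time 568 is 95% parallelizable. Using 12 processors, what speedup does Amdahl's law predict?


Amdahl's law: T_p = T × ((1-p) + p/N)
= 568 × ((1-0.95) + 0.95/12)
= 568 × (0.05 + 0.0792)
= 568 × 0.1292
= 73.37
Speedup = 568/73.37
= 7.74×


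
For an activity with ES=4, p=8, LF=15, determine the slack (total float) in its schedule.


EF = ES + duration = 4 + 8 = 12
LS = LF - duration = 15 - 8 = 7
Total Float = LF - EF = 15 - 12
(or LS - ES = 7 - 4)
= 3


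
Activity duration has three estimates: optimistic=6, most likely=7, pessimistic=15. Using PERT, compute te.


te = (o + 4m + p) / 6
= (6 + 4×7 + 15) / 6
= (6 + 28 + 15) / 6
= 49 / 6
= 8.17


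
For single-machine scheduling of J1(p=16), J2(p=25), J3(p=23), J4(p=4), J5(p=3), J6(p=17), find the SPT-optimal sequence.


SPT: sort by shortest processing time
  J5: p=3
  J4: p=4
  J1: p=16
  J6: p=17
  J3: p=23
  J2: p=25
Order: J5 → J4 → J1 → J6 → J3 → J2


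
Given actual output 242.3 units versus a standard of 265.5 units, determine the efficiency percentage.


Efficiency = (actual / standard) × 100
= (242.3 / 265.5) × 100
= 91.3%


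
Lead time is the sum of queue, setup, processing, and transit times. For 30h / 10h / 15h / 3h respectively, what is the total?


Lead time = queue + setup + processing + transit
= 30 + 10 + 15 + 3
= 58 hours


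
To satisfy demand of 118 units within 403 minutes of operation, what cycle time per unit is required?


Cycle time = available time / demand
= 403 / 118
= 3.42 min/unit


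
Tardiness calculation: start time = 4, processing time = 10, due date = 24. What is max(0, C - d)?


Completion = start + processing = 4 + 10 = 14
Tardiness = max(0, C - d) = max(0, 14 - 24)
= max(0, -10)
= 0


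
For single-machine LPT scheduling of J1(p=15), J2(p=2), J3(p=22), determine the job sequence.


LPT: sort by longest processing time first
  J3: p=22
  J1: p=15
  J2: p=2
Order: J3 → J1 → J2


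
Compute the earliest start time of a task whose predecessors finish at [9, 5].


ES = max of all predecessor completion times
Predecessors: [9, 5]
ES = max(9, 5)
= 9


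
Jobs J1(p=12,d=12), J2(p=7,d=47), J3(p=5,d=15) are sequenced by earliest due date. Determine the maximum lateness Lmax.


EDD order: J1 → J3 → J2
Completion and lateness:
  J1: C=12, d=12, L=12-12=0
  J3: C=17, d=15, L=17-15=2
  J2: C=24, d=47, L=24-47=-23
Lmax = max(0, 2, -23)
= 2


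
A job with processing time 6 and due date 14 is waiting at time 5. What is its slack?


Slack = due - current_time - processing
= 14 - 5 - 6
= 3


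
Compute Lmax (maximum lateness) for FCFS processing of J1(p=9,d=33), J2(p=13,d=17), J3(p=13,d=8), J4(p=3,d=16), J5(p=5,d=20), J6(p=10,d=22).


Lateness per job (L = C - d):
  J1: C=9, d=33, L=-24
  J2: C=22, d=17, L=5
  J3: C=35, d=8, L=27
  J4: C=38, d=16, L=22
  J5: C=43, d=20, L=23
  J6: C=53, d=22, L=31
Lmax = max(-24, 5, 27, 22, 23, 31)
= 31


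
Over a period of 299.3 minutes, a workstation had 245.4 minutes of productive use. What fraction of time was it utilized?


Utilization = busy / total × 100
= 245.4 / 299.3 × 100
= 82.0%


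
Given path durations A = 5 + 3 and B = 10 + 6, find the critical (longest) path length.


Path A: 5 + 3 = 8
Path B: 10 + 6 = 16
Critical path = longest = max(8, 16)
= 16 (Path B)


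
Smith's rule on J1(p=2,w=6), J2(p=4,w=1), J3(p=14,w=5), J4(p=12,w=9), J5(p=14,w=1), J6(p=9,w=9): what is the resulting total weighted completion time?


WSPT order (by p/w): J1 → J6 → J4 → J3 → J2 → J5
  J1: C=2, w·C=6×2=12
  J6: C=11, w·C=9×11=99
  J4: C=23, w·C=9×23=207
  J3: C=37, w·C=5×37=185
  J2: C=41, w·C=1×41=41
  J5: C=55, w·C=1×55=55
Σ w·C = 599
= 599


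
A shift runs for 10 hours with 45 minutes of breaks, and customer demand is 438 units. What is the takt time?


Available = 10×60 - 45 = 555 min
Takt time = 555 / 438
= 1.27 min/unit


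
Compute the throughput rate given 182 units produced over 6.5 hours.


Throughput = units / time
= 182 / 6.5
= 28.0 units/hour


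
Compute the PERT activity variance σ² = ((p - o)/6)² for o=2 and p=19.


σ² = ((p - o) / 6)² = (p - o)² / 36
= (19 - 2)² / 36
= 17² / 36
= 289 / 36
= 8.0278


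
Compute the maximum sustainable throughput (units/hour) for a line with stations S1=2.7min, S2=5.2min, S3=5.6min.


Bottleneck = longest station time
Station times: [2.7, 5.2, 5.6]
Max = 5.6 min
Rate = 60 / 5.6
= 10.71 units/hour (bottleneck: 5.6min)


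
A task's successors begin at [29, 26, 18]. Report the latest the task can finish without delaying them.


LF = min of all successor start times
Successors start at: [29, 26, 18]
LF = min(29, 26, 18)
= 18


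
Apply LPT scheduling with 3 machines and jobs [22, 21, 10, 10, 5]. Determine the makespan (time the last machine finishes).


Jobs (LPT sorted): [22, 21, 10, 10, 5]
Machines: 3
  J=22 → Machine 1 (load: 0+22=22)
  J=21 → Machine 2 (load: 0+21=21)
  J=10 → Machine 3 (load: 0+10=10)
  J=10 → Machine 3 (load: 10+10=20)
  J=5 → Machine 3 (load: 20+5=25)
Machine loads: [22, 21, 25]
Makespan = max = 25 time units


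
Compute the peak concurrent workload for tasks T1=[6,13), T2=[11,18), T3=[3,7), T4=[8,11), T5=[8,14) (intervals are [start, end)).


Check each time point for overlaps:
  t=8: 3 tasks active (T1, T4, T5)
Max concurrent = 3


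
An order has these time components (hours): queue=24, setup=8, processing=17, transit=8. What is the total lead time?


Lead time = queue + setup + processing + transit
= 24 + 8 + 17 + 8
= 57 hours


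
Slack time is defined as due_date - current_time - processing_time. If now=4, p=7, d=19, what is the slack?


Slack = due - current_time - processing
= 19 - 4 - 7
= 8


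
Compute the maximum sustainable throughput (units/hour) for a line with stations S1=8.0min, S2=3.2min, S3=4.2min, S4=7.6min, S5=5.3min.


Bottleneck = longest station time
Station times: [8.0, 3.2, 4.2, 7.6, 5.3]
Max = 8.0 min
Rate = 60 / 8.0
= 7.50 units/hour (bottleneck: 8.0min)


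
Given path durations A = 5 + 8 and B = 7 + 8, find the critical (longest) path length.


Path A: 5 + 8 = 13
Path B: 7 + 8 = 15
Critical path = longest = max(13, 15)
= 15 (Path B)


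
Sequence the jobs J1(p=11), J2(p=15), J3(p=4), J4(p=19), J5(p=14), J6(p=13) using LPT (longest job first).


LPT: sort by longest processing time first
  J4: p=19
  J2: p=15
  J5: p=14
  J6: p=13
  J1: p=11
  J3: p=4
Order: J4 → J2 → J5 → J6 → J1 → J3


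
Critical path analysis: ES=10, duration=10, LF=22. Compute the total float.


EF = ES + duration = 10 + 10 = 20
LS = LF - duration = 22 - 10 = 12
Total Float = LF - EF = 22 - 20
(or LS - ES = 12 - 10)
= 2


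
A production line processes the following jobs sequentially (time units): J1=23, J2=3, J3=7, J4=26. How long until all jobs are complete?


Sequential makespan: sum all processing times
= 23 + 3 + 7 + 26
= 59 time units


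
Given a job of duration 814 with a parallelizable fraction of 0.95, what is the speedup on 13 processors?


Amdahl's law: T_p = T × ((1-p) + p/N)
= 814 × ((1-0.95) + 0.95/13)
= 814 × (0.05 + 0.0731)
= 814 × 0.1231
= 100.18
Speedup = 814/100.18
= 8.12×


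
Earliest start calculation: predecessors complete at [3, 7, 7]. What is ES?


ES = max of all predecessor completion times
Predecessors: [3, 7, 7]
ES = max(3, 7, 7)
= 7


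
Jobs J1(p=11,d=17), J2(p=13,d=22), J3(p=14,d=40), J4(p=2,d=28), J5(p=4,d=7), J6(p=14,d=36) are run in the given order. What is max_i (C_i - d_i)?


Lateness per job (L = C - d):
  J1: C=11, d=17, L=-6
  J2: C=24, d=22, L=2
  J3: C=38, d=40, L=-2
  J4: C=40, d=28, L=12
  J5: C=44, d=7, L=37
  J6: C=58, d=36, L=22
Lmax = max(-6, 2, -2, 12, 37, 22)
= 37


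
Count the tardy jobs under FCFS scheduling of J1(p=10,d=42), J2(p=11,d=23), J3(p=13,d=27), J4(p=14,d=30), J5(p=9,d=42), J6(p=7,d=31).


Completion vs due date:
  J1: C=10, d=42 → on time
  J2: C=21, d=23 → on time
  J3: C=34, d=27 → TARDY
  J4: C=48, d=30 → TARDY
  J5: C=57, d=42 → TARDY
  J6: C=64, d=31 → TARDY
Tardy jobs: J3, J4, J5, J6
Count = 4


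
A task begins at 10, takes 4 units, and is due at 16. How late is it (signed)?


Completion = 10 + 4 = 14
Lateness = C - d = 14 - 16
= -2


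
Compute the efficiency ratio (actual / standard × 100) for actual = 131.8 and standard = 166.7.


Efficiency = (actual / standard) × 100
= (131.8 / 166.7) × 100
= 79.1%


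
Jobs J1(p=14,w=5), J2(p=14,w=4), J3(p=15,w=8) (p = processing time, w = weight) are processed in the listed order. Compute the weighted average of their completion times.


Completion times:
  J1: C=14, w×C=5×14=70
  J2: C=28, w×C=4×28=112
  J3: C=43, w×C=8×43=344
Sum w×C = 526
Sum w = 17
Weighted avg = 526/17
= 30.94


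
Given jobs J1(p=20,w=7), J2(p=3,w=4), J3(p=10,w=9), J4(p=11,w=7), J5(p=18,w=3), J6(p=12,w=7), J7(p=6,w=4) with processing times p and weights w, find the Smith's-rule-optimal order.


WSPT (Smith's rule): sort by p/w ascending
  J2: p/w = 3/4 = 0.750
  J3: p/w = 10/9 = 1.111
  J7: p/w = 6/4 = 1.500
  J4: p/w = 11/7 = 1.571
  J6: p/w = 12/7 = 1.714
  J1: p/w = 20/7 = 2.857
  J5: p/w = 18/3 = 6.000
Order: J2 → J3 → J7 → J4 → J6 → J1 → J5


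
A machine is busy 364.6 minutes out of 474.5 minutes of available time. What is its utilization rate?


Utilization = busy / total × 100
= 364.6 / 474.5 × 100
= 76.8%


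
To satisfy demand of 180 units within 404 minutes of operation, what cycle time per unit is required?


Cycle time = available time / demand
= 404 / 180
= 2.24 min/unit


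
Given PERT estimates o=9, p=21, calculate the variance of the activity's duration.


σ² = ((p - o) / 6)² = (p - o)² / 36
= (21 - 9)² / 36
= 12² / 36
= 144 / 36
= 4.0000


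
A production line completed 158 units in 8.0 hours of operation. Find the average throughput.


Throughput = units / time
= 158 / 8.0
= 19.8 units/hour


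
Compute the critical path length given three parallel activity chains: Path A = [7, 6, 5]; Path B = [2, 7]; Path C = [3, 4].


Path A: 7 + 6 + 5 = 18
Path B: 2 + 7 = 9
Path C: 3 + 4 = 7
Critical path = longest = max(18, 9, 7)
= 18 (Path A)


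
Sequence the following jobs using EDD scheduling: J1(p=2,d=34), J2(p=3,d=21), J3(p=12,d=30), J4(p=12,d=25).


EDD: sort by earliest due date
  J2: d=21, p=3
  J4: d=25, p=12
  J3: d=30, p=12
  J1: d=34, p=2
Order: J2 → J4 → J3 → J1


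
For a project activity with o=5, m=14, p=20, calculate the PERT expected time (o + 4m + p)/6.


te = (o + 4m + p) / 6
= (5 + 4×14 + 20) / 6
= (5 + 56 + 20) / 6
= 81 / 6
= 13.50


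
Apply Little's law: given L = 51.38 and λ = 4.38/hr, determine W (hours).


Little's law: L = λW → W = L / λ
= 51.38 / 4.38
= 11.73 hours


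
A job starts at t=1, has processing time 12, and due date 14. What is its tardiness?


Completion = start + processing = 1 + 12 = 13
Tardiness = max(0, C - d) = max(0, 13 - 14)
= max(0, -1)
= 0


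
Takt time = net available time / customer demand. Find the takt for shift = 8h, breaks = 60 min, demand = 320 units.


Available = 8×60 - 60 = 420 min
Takt time = 420 / 320
= 1.31 min/unit


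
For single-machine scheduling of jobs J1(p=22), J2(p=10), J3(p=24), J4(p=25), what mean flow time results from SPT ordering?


SPT order: J2 → J1 → J3 → J4
Completion times:
  J2: C=10
  J1: C=32
  J3: C=56
  J4: C=81
Sum = 179, n = 4
Mean flow = 179/4
= 44.75


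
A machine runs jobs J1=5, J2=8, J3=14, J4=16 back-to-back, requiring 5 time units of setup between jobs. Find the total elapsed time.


Makespan = Σ processing + (n-1) × setup
= (5 + 8 + 14 + 16) + (4-1)×5
= 43 + 15
= 58 time units


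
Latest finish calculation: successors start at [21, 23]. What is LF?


LF = min of all successor start times
Successors start at: [21, 23]
LF = min(21, 23)
= 21


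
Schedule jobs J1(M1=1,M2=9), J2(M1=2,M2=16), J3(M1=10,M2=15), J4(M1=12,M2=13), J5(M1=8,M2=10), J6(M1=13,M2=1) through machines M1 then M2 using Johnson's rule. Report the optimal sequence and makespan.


Johnson's rule:
Group 1 (M1≤M2, sort by M1): ['J1', 'J2', 'J5', 'J3', 'J4']
Group 2 (M1>M2, sort desc M2): ['J6']
Sequence: J1 → J2 → J5 → J3 → J4 → J6
Makespan calculation:
  J1: M1 done=1, M2 done=10
  J2: M1 done=3, M2 done=26
  J5: M1 done=11, M2 done=36
  J3: M1 done=21, M2 done=51
  J4: M1 done=33, M2 done=64
  J6: M1 done=46, M2 done=65
= Sequence: J1 → J2 → J5 → J3 → J4 → J6, Makespan: 65


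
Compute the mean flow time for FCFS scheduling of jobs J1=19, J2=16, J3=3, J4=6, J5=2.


Completion times:
  J1: completes at 19
  J2: completes at 35
  J3: completes at 38
  J4: completes at 44
  J5: completes at 46
Sum = 182
Average = 182/5
= 36.40


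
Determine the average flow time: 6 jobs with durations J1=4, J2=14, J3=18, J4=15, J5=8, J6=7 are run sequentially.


Completion times:
  J1: completes at 4
  J2: completes at 18
  J3: completes at 36
  J4: completes at 51
  J5: completes at 59
  J6: completes at 66
Sum = 234
Average = 234/6
= 39.00
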